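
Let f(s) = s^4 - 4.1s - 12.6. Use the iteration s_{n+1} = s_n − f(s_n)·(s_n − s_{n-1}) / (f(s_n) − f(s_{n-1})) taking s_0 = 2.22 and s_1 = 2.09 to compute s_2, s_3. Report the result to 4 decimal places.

2.1481, 2.1515

f(2.22) = 2.587127, f(2.09) = -2.088702
s_2 = 2.090000 − (-2.088702)·(2.090000 − 2.220000) / (-2.088702 − 2.587127) = 2.090000 − (0.271531)/(-4.675829) = 2.148071
f(2.148071) = -0.116157
s_3 = 2.148071 − (-0.116157)·(2.148071 − 2.090000) / (-0.116157 − (-2.088702)) = 2.148071 − (-0.006745)/(1.972546) = 2.151491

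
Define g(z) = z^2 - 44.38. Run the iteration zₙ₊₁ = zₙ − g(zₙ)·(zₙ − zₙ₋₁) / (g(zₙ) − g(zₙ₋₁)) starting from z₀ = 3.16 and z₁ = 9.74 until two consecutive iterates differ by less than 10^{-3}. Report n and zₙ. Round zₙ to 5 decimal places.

n = 6, zₙ = 6.66183

g(3.16) = -34.3944000, g(9.74) = 50.4876000
z₂ = 9.7400000 − 50.4876000·(6.5800000)/(84.8820000) = 5.8262326;  |Δ| = 3.9137674
g(5.8262326) = -10.4350142
z₃ = 5.8262326 − (-10.4350142)·(-3.9137674)/(-60.9226142) = 6.4965948;  |Δ| = 0.6703622
g(6.4965948) = -2.1742563
z₄ = 6.4965948 − (-2.1742563)·(0.6703622)/(8.2607579) = 6.6730361;  |Δ| = 0.1764414
g(6.6730361) = 0.1494112
z₅ = 6.6730361 − 0.1494112·(0.1764414)/(2.3236675) = 6.6616910;  |Δ| = 0.0113451
g(6.6616910) = -0.0018730
z₆ = 6.6616910 − (-0.0018730)·(-0.0113451)/(-0.1512842) = 6.6618315;  |Δ| = 0.0001405
|z₆ − z₅| = 0.0001405 < 10^{-3}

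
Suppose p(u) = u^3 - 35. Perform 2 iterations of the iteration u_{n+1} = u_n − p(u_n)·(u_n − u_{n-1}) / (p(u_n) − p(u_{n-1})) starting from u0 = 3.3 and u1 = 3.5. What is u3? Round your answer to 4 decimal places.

3.2712

p(3.3) = 0.937000, p(3.5) = 7.875000
u2 = 3.500000 − 7.875000·(3.500000 − 3.300000) / (7.875000 − 0.937000) = 3.500000 − (1.575000)/(6.938000) = 3.272989
p(3.272989) = 0.061765
u3 = 3.272989 − 0.061765·(3.272989 − 3.500000) / (0.061765 − 7.875000) = 3.272989 − (-0.014021)/(-7.813235) = 3.271195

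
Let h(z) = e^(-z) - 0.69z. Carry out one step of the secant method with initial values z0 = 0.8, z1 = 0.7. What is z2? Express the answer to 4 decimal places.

0.7117

h(0.8) = -0.102671, h(0.7) = 0.013585
z2 = 0.700000 − 0.013585·(0.700000 − 0.800000) / (0.013585 − (-0.102671)) = 0.700000 − (-0.001359)/(0.116256) = 0.711686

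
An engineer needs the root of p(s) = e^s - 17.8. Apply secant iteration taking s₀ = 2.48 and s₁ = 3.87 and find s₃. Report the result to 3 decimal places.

2.806

p(2.48) = -5.85874, p(3.87) = 30.14239
s₂ = 3.87000 − 30.14239·(3.87000 − 2.48000) / (30.14239 − (-5.85874)) = 3.87000 − (41.89792)/(36.00112) = 2.70621
p(2.70621) = -2.82765
s₃ = 2.70621 − (-2.82765)·(2.70621 − 3.87000) / (-2.82765 − 30.14239) = 2.70621 − (3.29080)/(-32.97003) = 2.80602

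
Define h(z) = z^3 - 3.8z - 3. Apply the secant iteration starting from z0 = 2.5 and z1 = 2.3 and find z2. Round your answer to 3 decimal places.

h(2.5) = 3.12500, h(2.3) = 0.42700
z2 = 2.30000 − 0.42700·(2.30000 − 2.50000) / (0.42700 − 3.12500) = 2.30000 − (-0.08540)/(-2.69800) = 2.26835

2.268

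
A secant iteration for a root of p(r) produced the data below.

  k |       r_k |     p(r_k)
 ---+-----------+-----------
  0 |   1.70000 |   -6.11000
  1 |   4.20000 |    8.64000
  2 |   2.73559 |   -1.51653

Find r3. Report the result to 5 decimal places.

2.95425

r3 = 2.73559 − (-1.51653)·(2.73559 − 4.20000) / (-1.51653 − 8.64000)
   = 2.73559 − (2.2208217)/(-10.1565300) = 2.9542495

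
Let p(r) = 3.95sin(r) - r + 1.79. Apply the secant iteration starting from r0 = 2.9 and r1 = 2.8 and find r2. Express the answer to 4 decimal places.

2.8655

p(2.9) = -0.164965, p(2.8) = 0.313203
r2 = 2.800000 − 0.313203·(2.800000 − 2.900000) / (0.313203 − (-0.164965)) = 2.800000 − (-0.031320)/(0.478168) = 2.865501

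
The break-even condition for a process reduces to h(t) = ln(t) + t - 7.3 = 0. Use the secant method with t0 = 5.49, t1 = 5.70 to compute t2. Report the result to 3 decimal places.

5.581

h(5.49) = -0.10707, h(5.70) = 0.14047
t2 = 5.70000 − 0.14047·(5.70000 − 5.49000) / (0.14047 − (-0.10707)) = 5.70000 − (0.02950)/(0.24754) = 5.58083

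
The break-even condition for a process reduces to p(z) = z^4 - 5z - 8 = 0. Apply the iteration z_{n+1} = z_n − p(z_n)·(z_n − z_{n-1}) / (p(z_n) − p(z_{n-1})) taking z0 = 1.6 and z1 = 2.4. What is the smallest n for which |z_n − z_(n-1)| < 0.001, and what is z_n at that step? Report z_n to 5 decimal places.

n = 6, z_n = 2.06966

p(1.6) = -9.4464000, p(2.4) = 13.1776000
z2 = 2.4000000 − 13.1776000·(0.8000000)/(22.6240000) = 1.9340311;  |Δ| = 0.4659689
p(1.9340311) = -3.6789922
z3 = 1.9340311 − (-3.6789922)·(-0.4659689)/(-16.8565922) = 2.0357300;  |Δ| = 0.1016988
p(2.0357300) = -1.0042855
z4 = 2.0357300 − (-1.0042855)·(0.1016988)/(2.6747067) = 2.0739153;  |Δ| = 0.0381854
p(2.0739153) = 0.1300978
z5 = 2.0739153 − 0.1300978·(0.0381854)/(1.1343833) = 2.0695360;  |Δ| = 0.0043793
p(2.0695360) = -0.0037686
z6 = 2.0695360 − (-0.0037686)·(-0.0043793)/(-0.1338664) = 2.0696593;  |Δ| = 0.0001233
|z6 − z5| = 0.0001233 < 0.001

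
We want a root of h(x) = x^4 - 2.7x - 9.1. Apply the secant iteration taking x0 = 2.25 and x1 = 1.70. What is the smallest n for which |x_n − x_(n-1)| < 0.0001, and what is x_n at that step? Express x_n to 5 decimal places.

h(2.25) = 10.4539063, h(1.70) = -5.3379000
x2 = 1.7000000 − (-5.3379000)·(-0.5500000)/(-15.7918063) = 1.8859094;  |Δ| = 0.1859094
h(1.8859094) = -1.5421662
x3 = 1.8859094 − (-1.5421662)·(0.1859094)/(3.7957338) = 1.9614424;  |Δ| = 0.0755330
h(1.9614424) = 0.4054861
x4 = 1.9614424 − 0.4054861·(0.0755330)/(1.9476522) = 1.9457170;  |Δ| = 0.0157254
h(1.9457170) = -0.0210433
x5 = 1.9457170 − (-0.0210433)·(-0.0157254)/(-0.4265294) = 1.9464928;  |Δ| = 0.0007758
h(1.9464928) = -0.0002649
x6 = 1.9464928 − (-0.0002649)·(0.0007758)/(0.0207784) = 1.9465027;  |Δ| = 0.0000099
|x6 − x5| = 0.0000099 < 0.0001

n = 6, x_n = 1.94650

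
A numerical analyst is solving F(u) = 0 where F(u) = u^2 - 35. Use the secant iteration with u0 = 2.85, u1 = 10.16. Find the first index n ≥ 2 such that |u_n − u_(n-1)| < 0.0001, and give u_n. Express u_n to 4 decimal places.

F(2.85) = -26.877500, F(10.16) = 68.225600
u2 = 10.160000 − 68.225600·(7.310000)/(95.103100) = 4.915911;  |Δ| = 5.244089
F(4.915911) = -10.833821
u3 = 4.915911 − (-10.833821)·(-5.244089)/(-79.059421) = 5.634529;  |Δ| = 0.718618
F(5.634529) = -3.252085
u4 = 5.634529 − (-3.252085)·(0.718618)/(7.581736) = 5.942770;  |Δ| = 0.308242
F(5.942770) = 0.316521
u5 = 5.942770 − 0.316521·(0.308242)/(3.568606) = 5.915431;  |Δ| = 0.027340
F(5.915431) = -0.007680
u6 = 5.915431 − (-0.007680)·(-0.027340)/(-0.324201) = 5.916078;  |Δ| = 0.000648
F(5.916078) = -0.000017
u7 = 5.916078 − (-0.000017)·(0.000648)/(0.007663) = 5.916080;  |Δ| = 0.000001
|u7 − u6| = 0.000001 < 0.0001

n = 7, u_n = 5.9161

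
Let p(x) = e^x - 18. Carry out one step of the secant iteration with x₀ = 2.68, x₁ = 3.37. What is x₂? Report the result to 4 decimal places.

p(2.68) = -3.414907, p(3.37) = 11.078527
x₂ = 3.370000 − 11.078527·(3.370000 − 2.680000) / (11.078527 − (-3.414907)) = 3.370000 − (7.644184)/(14.493434) = 2.842576

2.8426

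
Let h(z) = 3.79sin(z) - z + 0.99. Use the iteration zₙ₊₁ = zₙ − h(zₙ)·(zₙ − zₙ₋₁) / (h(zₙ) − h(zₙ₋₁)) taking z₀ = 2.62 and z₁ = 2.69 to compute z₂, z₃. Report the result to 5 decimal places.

h(2.62) = 0.2584116, h(2.69) = -0.0460475
z₂ = 2.6900000 − (-0.0460475)·(2.6900000 − 2.6200000) / (-0.0460475 − 0.2584116) = 2.6900000 − (-0.0032233)/(-0.3044591) = 2.6794130
h(2.6794130) = 0.0005487
z₃ = 2.6794130 − 0.0005487·(2.6794130 − 2.6900000) / (0.0005487 − (-0.0460475)) = 2.6794130 − (-0.0000058)/(0.0465962) = 2.6795376

2.67941, 2.67954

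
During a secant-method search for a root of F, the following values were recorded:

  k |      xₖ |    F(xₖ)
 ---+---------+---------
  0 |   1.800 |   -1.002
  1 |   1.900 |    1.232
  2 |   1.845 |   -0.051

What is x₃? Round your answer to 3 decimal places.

1.847

x₃ = 1.845 − (-0.051)·(1.845 − 1.900) / (-0.051 − 1.232)
   = 1.845 − (0.00280)/(-1.28300) = 1.84719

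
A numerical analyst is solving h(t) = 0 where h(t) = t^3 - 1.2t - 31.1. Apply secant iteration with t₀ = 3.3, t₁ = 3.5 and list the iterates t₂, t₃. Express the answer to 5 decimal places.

3.27381, 3.27202

h(3.3) = 0.8770000, h(3.5) = 7.5750000
t₂ = 3.5000000 − 7.5750000·(3.5000000 − 3.3000000) / (7.5750000 − 0.8770000) = 3.5000000 − (1.5150000)/(6.6980000) = 3.2738131
h(3.2738131) = 0.0596686
t₃ = 3.2738131 − 0.0596686·(3.2738131 − 3.5000000) / (0.0596686 − 7.5750000) = 3.2738131 − (-0.0134963)/(-7.5153314) = 3.2720172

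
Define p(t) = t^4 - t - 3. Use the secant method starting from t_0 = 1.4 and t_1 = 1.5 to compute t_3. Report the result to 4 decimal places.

1.4525

p(1.4) = -0.558400, p(1.5) = 0.562500
t_2 = 1.500000 − 0.562500·(1.500000 − 1.400000) / (0.562500 − (-0.558400)) = 1.500000 − (0.056250)/(1.120900) = 1.449817
p(1.449817) = -0.031541
t_3 = 1.449817 − (-0.031541)·(1.449817 − 1.500000) / (-0.031541 − 0.562500) = 1.449817 − (0.001583)/(-0.594041) = 1.452482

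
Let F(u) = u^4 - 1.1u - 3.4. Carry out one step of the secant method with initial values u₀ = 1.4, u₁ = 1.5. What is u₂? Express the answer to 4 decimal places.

F(1.4) = -1.098400, F(1.5) = 0.012500
u₂ = 1.500000 − 0.012500·(1.500000 − 1.400000) / (0.012500 − (-1.098400)) = 1.500000 − (0.001250)/(1.110900) = 1.498875

1.4989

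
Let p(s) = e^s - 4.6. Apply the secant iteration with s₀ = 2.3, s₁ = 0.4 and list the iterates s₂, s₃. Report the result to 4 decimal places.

1.0962, 1.8417

p(2.3) = 5.374182, p(0.4) = -3.108175
s₂ = 0.400000 − (-3.108175)·(0.400000 − 2.300000) / (-3.108175 − 5.374182) = 0.400000 − (5.905533)/(-8.482358) = 1.096214
p(1.096214) = -1.607187
s₃ = 1.096214 − (-1.607187)·(1.096214 − 0.400000) / (-1.607187 − (-3.108175)) = 1.096214 − (-1.118946)/(1.500988) = 1.841686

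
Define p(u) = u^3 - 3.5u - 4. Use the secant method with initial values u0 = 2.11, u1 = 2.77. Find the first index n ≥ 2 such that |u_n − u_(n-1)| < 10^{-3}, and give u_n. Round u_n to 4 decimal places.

n = 5, u_n = 2.2905

p(2.11) = -1.991069, p(2.77) = 7.558933
u2 = 2.770000 − 7.558933·(0.660000)/(9.550002) = 2.247603;  |Δ| = 0.522397
p(2.247603) = -0.512355
u3 = 2.247603 − (-0.512355)·(-0.522397)/(-8.071288) = 2.280764;  |Δ| = 0.033161
p(2.280764) = -0.118406
u4 = 2.280764 − (-0.118406)·(0.033161)/(0.393949) = 2.290731;  |Δ| = 0.009967
p(2.290731) = 0.002931
u5 = 2.290731 − 0.002931·(0.009967)/(0.121337) = 2.290490;  |Δ| = 0.000241
|u5 − u4| = 0.000241 < 10^{-3}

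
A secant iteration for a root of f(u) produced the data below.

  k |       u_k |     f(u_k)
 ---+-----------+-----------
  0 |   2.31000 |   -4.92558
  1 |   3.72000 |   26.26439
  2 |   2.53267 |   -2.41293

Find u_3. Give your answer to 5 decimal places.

u_3 = 2.53267 − (-2.41293)·(2.53267 − 3.72000) / (-2.41293 − 26.26439)
   = 2.53267 − (2.8649442)/(-28.6773200) = 2.6325728

2.63257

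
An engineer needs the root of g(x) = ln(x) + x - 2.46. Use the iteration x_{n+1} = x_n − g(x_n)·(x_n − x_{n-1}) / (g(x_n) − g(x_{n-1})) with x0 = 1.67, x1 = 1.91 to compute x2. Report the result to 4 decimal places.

1.8477

g(1.67) = -0.277176, g(1.91) = 0.097103
x2 = 1.910000 − 0.097103·(1.910000 − 1.670000) / (0.097103 − (-0.277176)) = 1.910000 − (0.023305)/(0.374280) = 1.847734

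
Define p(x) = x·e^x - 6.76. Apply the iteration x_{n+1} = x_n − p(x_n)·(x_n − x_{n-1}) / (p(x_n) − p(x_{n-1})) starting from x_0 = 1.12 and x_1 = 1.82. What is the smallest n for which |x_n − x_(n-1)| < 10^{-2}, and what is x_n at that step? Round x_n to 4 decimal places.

p(1.12) = -3.327363, p(1.82) = 4.472782
x_2 = 1.820000 − 4.472782·(0.700000)/(7.800146) = 1.418604;  |Δ| = 0.401396
p(1.418604) = -0.899252
x_3 = 1.418604 − (-0.899252)·(-0.401396)/(-5.372035) = 1.485796;  |Δ| = 0.067192
p(1.485796) = -0.195042
x_4 = 1.485796 − (-0.195042)·(0.067192)/(0.704210) = 1.504405;  |Δ| = 0.018610
p(1.504405) = 0.012046
x_5 = 1.504405 − 0.012046·(0.018610)/(0.207088) = 1.503323;  |Δ| = 0.001083
|x_5 − x_4| = 0.001083 < 10^{-2}

n = 5, x_n = 1.5033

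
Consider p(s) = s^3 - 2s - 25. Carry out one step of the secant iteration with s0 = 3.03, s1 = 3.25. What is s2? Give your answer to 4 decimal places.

3.1475

p(3.03) = -3.241873, p(3.25) = 2.828125
s2 = 3.250000 − 2.828125·(3.250000 − 3.030000) / (2.828125 − (-3.241873)) = 3.250000 − (0.622188)/(6.069998) = 3.147498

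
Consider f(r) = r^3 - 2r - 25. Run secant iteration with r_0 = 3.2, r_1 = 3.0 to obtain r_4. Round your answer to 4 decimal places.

3.1516

f(3.2) = 1.368000, f(3.0) = -4.000000
r_2 = 3.000000 − (-4.000000)·(3.000000 − 3.200000) / (-4.000000 − 1.368000) = 3.000000 − (0.800000)/(-5.368000) = 3.149031
f(3.149031) = -0.071015
r_3 = 3.149031 − (-0.071015)·(3.149031 − 3.000000) / (-0.071015 − (-4.000000)) = 3.149031 − (-0.010583)/(3.928985) = 3.151725
f(3.151725) = 0.003801
r_4 = 3.151725 − 0.003801·(3.151725 − 3.149031) / (0.003801 − (-0.071015)) = 3.151725 − (0.000010)/(0.074816) = 3.151588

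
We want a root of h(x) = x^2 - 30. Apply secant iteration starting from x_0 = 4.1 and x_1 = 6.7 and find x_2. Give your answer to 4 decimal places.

h(4.1) = -13.190000, h(6.7) = 14.890000
x_2 = 6.700000 − 14.890000·(6.700000 − 4.100000) / (14.890000 − (-13.190000)) = 6.700000 − (38.714000)/(28.080000) = 5.321296

5.3213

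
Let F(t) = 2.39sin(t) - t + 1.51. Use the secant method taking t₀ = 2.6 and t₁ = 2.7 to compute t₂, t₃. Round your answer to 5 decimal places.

2.64573, 2.64618

F(2.6) = 0.1420483, F(2.7) = -0.1685621
t₂ = 2.7000000 − (-0.1685621)·(2.7000000 − 2.6000000) / (-0.1685621 − 0.1420483) = 2.7000000 − (-0.0168562)/(-0.3106104) = 2.6457320
F(2.6457320) = 0.0014033
t₃ = 2.6457320 − 0.0014033·(2.6457320 − 2.7000000) / (0.0014033 − (-0.1685621)) = 2.6457320 − (-0.0000762)/(0.1699654) = 2.6461801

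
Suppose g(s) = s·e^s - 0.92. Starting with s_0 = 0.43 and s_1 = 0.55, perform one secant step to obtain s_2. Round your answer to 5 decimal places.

0.53633

g(0.43) = -0.2589793, g(0.55) = 0.0332892
s_2 = 0.5500000 − 0.0332892·(0.5500000 − 0.4300000) / (0.0332892 − (-0.2589793)) = 0.5500000 − (0.0039947)/(0.2922684) = 0.5363321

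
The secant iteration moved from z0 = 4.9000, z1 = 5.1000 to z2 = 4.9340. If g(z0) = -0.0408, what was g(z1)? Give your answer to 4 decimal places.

The secant line through (4.9000, -0.0408) and (5.1000, g(z1)) crosses zero at z2 = 4.9340.
So (4.9000, -0.0408), (5.1000, g(z1)), (4.9340, 0) are collinear:
g(z1) = -0.0408 · (5.1000 − 4.9340) / (4.9000 − 4.9340) = -0.0408 · (0.166000)/(-0.034000) = 0.199200

0.1992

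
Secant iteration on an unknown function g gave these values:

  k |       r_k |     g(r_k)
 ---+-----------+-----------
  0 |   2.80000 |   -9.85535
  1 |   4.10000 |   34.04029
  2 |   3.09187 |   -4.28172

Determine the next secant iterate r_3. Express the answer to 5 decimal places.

3.20451

r_3 = 3.09187 − (-4.28172)·(3.09187 − 4.10000) / (-4.28172 − 34.04029)
   = 3.09187 − (4.3165304)/(-38.3220100) = 3.2045084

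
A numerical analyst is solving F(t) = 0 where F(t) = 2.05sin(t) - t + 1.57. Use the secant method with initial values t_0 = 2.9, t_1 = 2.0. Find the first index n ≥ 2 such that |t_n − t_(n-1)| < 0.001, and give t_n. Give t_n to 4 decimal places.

F(2.9) = -0.839539, F(2.0) = 1.434060
t_2 = 2.000000 − 1.434060·(-0.900000)/(2.273599) = 2.567670;  |Δ| = 0.567670
F(2.567670) = 0.115337
t_3 = 2.567670 − 0.115337·(0.567670)/(-1.318722) = 2.617319;  |Δ| = 0.049649
F(2.617319) = -0.021122
t_4 = 2.617319 − (-0.021122)·(0.049649)/(-0.136459) = 2.609634;  |Δ| = 0.007685
F(2.609634) = 0.000171
t_5 = 2.609634 − 0.000171·(-0.007685)/(0.021293) = 2.609696;  |Δ| = 0.000062
|t_5 − t_4| = 0.000062 < 0.001

n = 5, t_n = 2.6097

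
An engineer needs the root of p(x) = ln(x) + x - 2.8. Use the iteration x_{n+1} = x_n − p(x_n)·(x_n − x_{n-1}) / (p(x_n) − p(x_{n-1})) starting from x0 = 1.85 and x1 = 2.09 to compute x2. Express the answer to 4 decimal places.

2.0720

p(1.85) = -0.334814, p(2.09) = 0.027164
x2 = 2.090000 − 0.027164·(2.090000 − 1.850000) / (0.027164 − (-0.334814)) = 2.090000 − (0.006519)/(0.361978) = 2.071990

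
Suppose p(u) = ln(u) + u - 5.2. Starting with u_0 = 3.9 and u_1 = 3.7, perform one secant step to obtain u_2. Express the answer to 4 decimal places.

3.8517

p(3.9) = 0.060977, p(3.7) = -0.191667
u_2 = 3.700000 − (-0.191667)·(3.700000 − 3.900000) / (-0.191667 − 0.060977) = 3.700000 − (0.038333)/(-0.252644) = 3.851729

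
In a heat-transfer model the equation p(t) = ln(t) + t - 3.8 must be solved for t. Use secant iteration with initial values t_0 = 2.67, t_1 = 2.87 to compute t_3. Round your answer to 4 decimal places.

2.7782

p(2.67) = -0.147922, p(2.87) = 0.124312
t_2 = 2.870000 − 0.124312·(2.870000 − 2.670000) / (0.124312 − (-0.147922)) = 2.870000 − (0.024862)/(0.272234) = 2.778673
p(2.778673) = 0.000646
t_3 = 2.778673 − 0.000646·(2.778673 − 2.870000) / (0.000646 − 0.124312) = 2.778673 − (-0.000059)/(-0.123666) = 2.778196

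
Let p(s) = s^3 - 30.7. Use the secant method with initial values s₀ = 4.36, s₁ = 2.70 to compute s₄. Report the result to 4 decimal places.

p(4.36) = 52.181856, p(2.70) = -11.017000
s₂ = 2.700000 − (-11.017000)·(2.700000 − 4.360000) / (-11.017000 − 52.181856) = 2.700000 − (18.288220)/(-63.198856) = 2.989376
p(2.989376) = -3.985839
s₃ = 2.989376 − (-3.985839)·(2.989376 − 2.700000) / (-3.985839 − (-11.017000)) = 2.989376 − (-1.153405)/(7.031161) = 3.153418
p(3.153418) = 0.657723
s₄ = 3.153418 − 0.657723·(3.153418 − 2.989376) / (0.657723 − (-3.985839)) = 3.153418 − (0.107894)/(4.643561) = 3.130183

3.1302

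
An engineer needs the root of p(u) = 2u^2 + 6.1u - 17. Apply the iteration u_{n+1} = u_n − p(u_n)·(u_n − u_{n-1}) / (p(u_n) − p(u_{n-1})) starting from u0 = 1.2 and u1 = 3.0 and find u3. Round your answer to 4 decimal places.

1.7498

p(1.2) = -6.800000, p(3.0) = 19.300000
u2 = 3.000000 − 19.300000·(3.000000 − 1.200000) / (19.300000 − (-6.800000)) = 3.000000 − (34.740000)/(26.100000) = 1.668966
p(1.668966) = -1.248419
u3 = 1.668966 − (-1.248419)·(1.668966 − 3.000000) / (-1.248419 − 19.300000) = 1.668966 − (1.661688)/(-20.548419) = 1.749832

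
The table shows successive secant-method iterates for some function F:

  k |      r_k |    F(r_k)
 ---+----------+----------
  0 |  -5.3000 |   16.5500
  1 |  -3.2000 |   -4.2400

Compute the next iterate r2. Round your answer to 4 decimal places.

-3.6283

r2 = -3.2000 − (-4.2400)·(-3.2000 − (-5.3000)) / (-4.2400 − 16.5500)
   = -3.2000 − (-8.904000)/(-20.790000) = -3.628283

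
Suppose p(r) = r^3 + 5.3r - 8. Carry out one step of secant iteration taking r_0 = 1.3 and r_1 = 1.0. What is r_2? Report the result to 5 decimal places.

1.18299

p(1.3) = 1.0870000, p(1.0) = -1.7000000
r_2 = 1.0000000 − (-1.7000000)·(1.0000000 − 1.3000000) / (-1.7000000 − 1.0870000) = 1.0000000 − (0.5100000)/(-2.7870000) = 1.1829925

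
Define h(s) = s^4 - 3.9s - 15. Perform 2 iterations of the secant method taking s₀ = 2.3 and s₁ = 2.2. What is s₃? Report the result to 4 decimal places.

h(2.3) = 4.014100, h(2.2) = -0.154400
s₂ = 2.200000 − (-0.154400)·(2.200000 − 2.300000) / (-0.154400 − 4.014100) = 2.200000 − (0.015440)/(-4.168500) = 2.203704
h(2.203704) = -0.010687
s₃ = 2.203704 − (-0.010687)·(2.203704 − 2.200000) / (-0.010687 − (-0.154400)) = 2.203704 − (-0.000040)/(0.143713) = 2.203979

2.2040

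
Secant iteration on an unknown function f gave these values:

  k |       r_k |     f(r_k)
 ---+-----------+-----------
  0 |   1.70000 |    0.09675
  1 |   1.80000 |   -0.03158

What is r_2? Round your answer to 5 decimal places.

r_2 = 1.80000 − (-0.03158)·(1.80000 − 1.70000) / (-0.03158 − 0.09675)
   = 1.80000 − (-0.0031580)/(-0.1283300) = 1.7753916

1.77539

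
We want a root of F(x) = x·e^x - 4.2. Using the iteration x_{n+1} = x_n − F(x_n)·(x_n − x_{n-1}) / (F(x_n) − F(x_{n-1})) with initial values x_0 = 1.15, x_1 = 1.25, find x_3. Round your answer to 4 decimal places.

1.2289

F(1.15) = -0.568078, F(1.25) = 0.162929
x_2 = 1.250000 − 0.162929·(1.250000 − 1.150000) / (0.162929 − (-0.568078)) = 1.250000 − (0.016293)/(0.731007) = 1.227712
F(1.227712) = -0.009317
x_3 = 1.227712 − (-0.009317)·(1.227712 − 1.250000) / (-0.009317 − 0.162929) = 1.227712 − (0.000208)/(-0.172245) = 1.228917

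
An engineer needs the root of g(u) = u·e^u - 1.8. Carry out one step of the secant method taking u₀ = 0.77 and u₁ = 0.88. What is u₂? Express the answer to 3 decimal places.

0.803

g(0.77) = -0.13698, g(0.88) = 0.32159
u₂ = 0.88000 − 0.32159·(0.88000 − 0.77000) / (0.32159 − (-0.13698)) = 0.88000 − (0.03538)/(0.45857) = 0.80286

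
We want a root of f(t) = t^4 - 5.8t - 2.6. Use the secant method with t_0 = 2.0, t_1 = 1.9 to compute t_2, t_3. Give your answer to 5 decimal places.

f(2.0) = 1.8000000, f(1.9) = -0.5879000
t_2 = 1.9000000 − (-0.5879000)·(1.9000000 − 2.0000000) / (-0.5879000 − 1.8000000) = 1.9000000 − (0.0587900)/(-2.3879000) = 1.9246200
f(1.9246200) = -0.0419797
t_3 = 1.9246200 − (-0.0419797)·(1.9246200 − 1.9000000) / (-0.0419797 − (-0.5879000)) = 1.9246200 − (-0.0010335)/(0.5459203) = 1.9265132

1.92462, 1.92651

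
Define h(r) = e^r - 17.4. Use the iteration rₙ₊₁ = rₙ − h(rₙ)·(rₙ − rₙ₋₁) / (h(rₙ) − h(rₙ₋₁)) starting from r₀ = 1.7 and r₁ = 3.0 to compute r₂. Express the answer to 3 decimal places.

h(1.7) = -11.92605, h(3.0) = 2.68554
r₂ = 3.00000 − 2.68554·(3.00000 − 1.70000) / (2.68554 − (-11.92605)) = 3.00000 − (3.49120)/(14.61159) = 2.76107

2.761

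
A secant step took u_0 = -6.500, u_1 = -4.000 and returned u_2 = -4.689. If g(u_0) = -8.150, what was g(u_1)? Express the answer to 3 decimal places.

3.101

The secant line through (-6.500, -8.150) and (-4.000, g(u_1)) crosses zero at u_2 = -4.689.
So (-6.500, -8.150), (-4.000, g(u_1)), (-4.689, 0) are collinear:
g(u_1) = -8.150 · (-4.000 − (-4.689)) / (-6.500 − (-4.689)) = -8.150 · (0.68900)/(-1.81100) = 3.10069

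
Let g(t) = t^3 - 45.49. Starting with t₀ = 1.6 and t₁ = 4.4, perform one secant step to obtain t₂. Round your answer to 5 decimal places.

3.02935

g(1.6) = -41.3940000, g(4.4) = 39.6940000
t₂ = 4.4000000 − 39.6940000·(4.4000000 − 1.6000000) / (39.6940000 − (-41.3940000)) = 4.4000000 − (111.1432000)/(81.0880000) = 3.0293508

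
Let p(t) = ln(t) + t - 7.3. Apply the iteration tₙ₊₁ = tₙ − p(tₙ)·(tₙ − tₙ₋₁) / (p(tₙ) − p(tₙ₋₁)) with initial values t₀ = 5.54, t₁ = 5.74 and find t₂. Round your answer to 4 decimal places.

p(5.54) = -0.048005, p(5.74) = 0.187459
t₂ = 5.740000 − 0.187459·(5.740000 − 5.540000) / (0.187459 − (-0.048005)) = 5.740000 − (0.037492)/(0.235465) = 5.580775

5.5808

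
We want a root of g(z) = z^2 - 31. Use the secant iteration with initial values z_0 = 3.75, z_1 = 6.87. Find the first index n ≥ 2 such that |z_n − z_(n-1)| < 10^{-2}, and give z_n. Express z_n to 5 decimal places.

g(3.75) = -16.9375000, g(6.87) = 16.1969000
z_2 = 6.8700000 − 16.1969000·(3.1200000)/(33.1344000) = 5.3448682;  |Δ| = 1.5251318
g(5.3448682) = -2.4323842
z_3 = 5.3448682 − (-2.4323842)·(-1.5251318)/(-18.6292842) = 5.5440012;  |Δ| = 0.1991331
g(5.5440012) = -0.2640502
z_4 = 5.5440012 − (-0.2640502)·(0.1991331)/(2.1683340) = 5.5682508;  |Δ| = 0.0242496
g(5.5682508) = 0.0054169
z_5 = 5.5682508 − 0.0054169·(0.0242496)/(0.2694671) = 5.5677633;  |Δ| = 0.0004875
|z_5 − z_4| = 0.0004875 < 10^{-2}

n = 5, z_n = 5.56776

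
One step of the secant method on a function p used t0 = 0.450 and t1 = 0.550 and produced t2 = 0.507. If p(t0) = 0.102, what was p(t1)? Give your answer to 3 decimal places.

-0.077

The secant line through (0.450, 0.102) and (0.550, p(t1)) crosses zero at t2 = 0.507.
So (0.450, 0.102), (0.550, p(t1)), (0.507, 0) are collinear:
p(t1) = 0.102 · (0.550 − 0.507) / (0.450 − 0.507) = 0.102 · (0.04300)/(-0.05700) = -0.07695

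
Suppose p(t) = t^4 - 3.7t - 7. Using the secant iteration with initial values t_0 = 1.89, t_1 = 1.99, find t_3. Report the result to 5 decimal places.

p(1.89) = -1.2331016, p(1.99) = 1.3193920
t_2 = 1.9900000 − 1.3193920·(1.9900000 − 1.8900000) / (1.3193920 − (-1.2331016)) = 1.9900000 − (0.1319392)/(2.5524936) = 1.9383097
p(1.9383097) = -0.0563630
t_3 = 1.9383097 − (-0.0563630)·(1.9383097 − 1.9900000) / (-0.0563630 − 1.3193920) = 1.9383097 − (0.0029134)/(-1.3757550) = 1.9404274

1.94043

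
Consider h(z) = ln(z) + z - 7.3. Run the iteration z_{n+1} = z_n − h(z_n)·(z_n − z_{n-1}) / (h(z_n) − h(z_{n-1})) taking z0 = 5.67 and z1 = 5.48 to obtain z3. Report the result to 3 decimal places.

5.581

h(5.67) = 0.10519, h(5.48) = -0.11889
z2 = 5.48000 − (-0.11889)·(5.48000 − 5.67000) / (-0.11889 − 0.10519) = 5.48000 − (0.02259)/(-0.22408) = 5.58081
h(5.58081) = 0.00014
z3 = 5.58081 − 0.00014·(5.58081 − 5.48000) / (0.00014 − (-0.11889)) = 5.58081 − (0.00001)/(0.11904) = 5.58069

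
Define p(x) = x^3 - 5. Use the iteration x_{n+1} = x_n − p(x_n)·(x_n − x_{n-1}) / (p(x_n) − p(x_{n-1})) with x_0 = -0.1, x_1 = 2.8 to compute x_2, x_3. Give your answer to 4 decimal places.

p(-0.1) = -5.001000, p(2.8) = 16.952000
x_2 = 2.800000 − 16.952000·(2.800000 − (-0.100000)) / (16.952000 − (-5.001000)) = 2.800000 − (49.160800)/(21.953000) = 0.560634
p(0.560634) = -4.823787
x_3 = 0.560634 − (-4.823787)·(0.560634 − 2.800000) / (-4.823787 − 16.952000) = 0.560634 − (10.802224)/(-21.775787) = 1.056700

0.5606, 1.0567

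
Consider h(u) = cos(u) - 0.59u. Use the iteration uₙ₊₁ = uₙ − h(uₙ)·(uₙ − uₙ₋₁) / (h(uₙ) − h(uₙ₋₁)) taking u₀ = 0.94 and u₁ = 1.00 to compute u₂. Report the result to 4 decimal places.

h(0.94) = 0.035188, h(1.00) = -0.049698
u₂ = 1.000000 − (-0.049698)·(1.000000 − 0.940000) / (-0.049698 − 0.035188) = 1.000000 − (-0.002982)/(-0.084886) = 0.964872

0.9649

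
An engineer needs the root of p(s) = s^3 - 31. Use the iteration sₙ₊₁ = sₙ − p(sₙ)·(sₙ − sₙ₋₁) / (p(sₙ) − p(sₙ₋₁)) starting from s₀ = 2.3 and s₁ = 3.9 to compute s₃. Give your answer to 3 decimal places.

3.098

p(2.3) = -18.83300, p(3.9) = 28.31900
s₂ = 3.90000 − 28.31900·(3.90000 − 2.30000) / (28.31900 − (-18.83300)) = 3.90000 − (45.31040)/(47.15200) = 2.93906
p(2.93906) = -5.61227
s₃ = 2.93906 − (-5.61227)·(2.93906 − 3.90000) / (-5.61227 − 28.31900) = 2.93906 − (5.39307)/(-33.93127) = 3.09800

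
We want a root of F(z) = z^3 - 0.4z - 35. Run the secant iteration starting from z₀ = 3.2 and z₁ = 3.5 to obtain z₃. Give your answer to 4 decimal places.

3.3115

F(3.2) = -3.512000, F(3.5) = 6.475000
z₂ = 3.500000 − 6.475000·(3.500000 − 3.200000) / (6.475000 − (-3.512000)) = 3.500000 − (1.942500)/(9.987000) = 3.305497
F(3.305497) = -0.205308
z₃ = 3.305497 − (-0.205308)·(3.305497 − 3.500000) / (-0.205308 − 6.475000) = 3.305497 − (0.039933)/(-6.680308) = 3.311475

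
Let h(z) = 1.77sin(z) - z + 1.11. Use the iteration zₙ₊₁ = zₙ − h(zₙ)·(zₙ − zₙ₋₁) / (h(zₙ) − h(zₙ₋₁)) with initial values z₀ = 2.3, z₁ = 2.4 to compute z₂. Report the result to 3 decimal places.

2.358

h(2.3) = 0.12990, h(2.4) = -0.09443
z₂ = 2.40000 − (-0.09443)·(2.40000 − 2.30000) / (-0.09443 − 0.12990) = 2.40000 − (-0.00944)/(-0.22433) = 2.35791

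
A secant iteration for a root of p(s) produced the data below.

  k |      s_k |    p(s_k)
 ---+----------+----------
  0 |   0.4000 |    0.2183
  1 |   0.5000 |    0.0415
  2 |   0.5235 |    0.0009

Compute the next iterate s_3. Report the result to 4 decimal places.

0.5240

s_3 = 0.5235 − 0.0009·(0.5235 − 0.5000) / (0.0009 − 0.0415)
   = 0.5235 − (0.000021)/(-0.040600) = 0.524021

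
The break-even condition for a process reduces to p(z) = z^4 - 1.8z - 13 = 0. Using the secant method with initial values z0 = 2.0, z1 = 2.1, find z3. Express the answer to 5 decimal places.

2.01949

p(2.0) = -0.6000000, p(2.1) = 2.6681000
z2 = 2.1000000 − 2.6681000·(2.1000000 − 2.0000000) / (2.6681000 − (-0.6000000)) = 2.1000000 − (0.2668100)/(3.2681000) = 2.0183593
p(2.0183593) = -0.0374103
z3 = 2.0183593 − (-0.0374103)·(2.0183593 − 2.1000000) / (-0.0374103 − 2.6681000) = 2.0183593 − (0.0030542)/(-2.7055103) = 2.0194882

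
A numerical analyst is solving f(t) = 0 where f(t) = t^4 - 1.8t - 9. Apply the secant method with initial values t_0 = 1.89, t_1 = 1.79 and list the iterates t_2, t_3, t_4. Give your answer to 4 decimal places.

1.8745, 1.8757, 1.8756

f(1.89) = 0.357898, f(1.79) = -1.955743
t_2 = 1.790000 − (-1.955743)·(1.790000 − 1.890000) / (-1.955743 − 0.357898) = 1.790000 − (0.195574)/(-2.313642) = 1.874531
f(1.874531) = -0.026899
t_3 = 1.874531 − (-0.026899)·(1.874531 − 1.790000) / (-0.026899 − (-1.955743)) = 1.874531 − (-0.002274)/(1.928844) = 1.875710
f(1.875710) = 0.002068
t_4 = 1.875710 − 0.002068·(1.875710 − 1.874531) / (0.002068 − (-0.026899)) = 1.875710 − (0.000002)/(0.028967) = 1.875626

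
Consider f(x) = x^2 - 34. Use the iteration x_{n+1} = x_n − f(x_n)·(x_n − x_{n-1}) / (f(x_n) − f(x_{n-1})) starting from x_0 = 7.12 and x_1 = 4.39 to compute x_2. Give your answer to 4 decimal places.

5.6696

f(7.12) = 16.694400, f(4.39) = -14.727900
x_2 = 4.390000 − (-14.727900)·(4.390000 − 7.120000) / (-14.727900 − 16.694400) = 4.390000 − (40.207167)/(-31.422300) = 5.669574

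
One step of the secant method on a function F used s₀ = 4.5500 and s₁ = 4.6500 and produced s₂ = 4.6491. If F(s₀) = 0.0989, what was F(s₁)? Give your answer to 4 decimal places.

The secant line through (4.5500, 0.0989) and (4.6500, F(s₁)) crosses zero at s₂ = 4.6491.
So (4.5500, 0.0989), (4.6500, F(s₁)), (4.6491, 0) are collinear:
F(s₁) = 0.0989 · (4.6500 − 4.6491) / (4.5500 − 4.6491) = 0.0989 · (0.000900)/(-0.099100) = -0.000898

-0.0009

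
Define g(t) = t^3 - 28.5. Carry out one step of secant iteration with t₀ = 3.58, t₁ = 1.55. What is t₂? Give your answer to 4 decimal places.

g(3.58) = 17.382712, g(1.55) = -24.776125
t₂ = 1.550000 − (-24.776125)·(1.550000 − 3.580000) / (-24.776125 − 17.382712) = 1.550000 − (50.295534)/(-42.158837) = 2.743001

2.7430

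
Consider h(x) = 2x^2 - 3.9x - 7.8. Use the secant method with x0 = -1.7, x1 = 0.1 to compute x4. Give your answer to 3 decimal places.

h(-1.7) = 4.61000, h(0.1) = -8.17000
x2 = 0.10000 − (-8.17000)·(0.10000 − (-1.70000)) / (-8.17000 − 4.61000) = 0.10000 − (-14.70600)/(-12.78000) = -1.05070
h(-1.05070) = -1.49429
x3 = -1.05070 − (-1.49429)·(-1.05070 − 0.10000) / (-1.49429 − (-8.17000)) = -1.05070 − (1.71949)/(6.67571) = -1.30828
h(-1.30828) = 0.72547
x4 = -1.30828 − 0.72547·(-1.30828 − (-1.05070)) / (0.72547 − (-1.49429)) = -1.30828 − (-0.18686)/(2.21977) = -1.22410

-1.224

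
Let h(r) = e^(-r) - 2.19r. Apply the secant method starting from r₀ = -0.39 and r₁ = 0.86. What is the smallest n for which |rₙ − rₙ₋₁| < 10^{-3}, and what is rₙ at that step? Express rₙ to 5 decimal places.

h(-0.39) = 2.3310808, h(0.86) = -1.4602379
r₂ = 0.8600000 − (-1.4602379)·(1.2500000)/(-3.7913187) = 0.3785587;  |Δ| = 0.4814413
h(0.3785587) = -0.1441958
r₃ = 0.3785587 − (-0.1441958)·(-0.4814413)/(1.3160421) = 0.3258083;  |Δ| = 0.0527504
h(0.3258083) = 0.0084235
r₄ = 0.3258083 − 0.0084235·(-0.0527504)/(0.1526193) = 0.3287197;  |Δ| = 0.0029115
h(0.3287197) = -0.0000514
r₅ = 0.3287197 − (-0.0000514)·(0.0029115)/(-0.0084749) = 0.3287020;  |Δ| = 0.0000177
|r₅ − r₄| = 0.0000177 < 10^{-3}

n = 5, rₙ = 0.32870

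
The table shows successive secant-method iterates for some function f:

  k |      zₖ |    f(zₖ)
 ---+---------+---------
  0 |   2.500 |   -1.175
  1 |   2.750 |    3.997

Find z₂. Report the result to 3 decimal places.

z₂ = 2.750 − 3.997·(2.750 − 2.500) / (3.997 − (-1.175))
   = 2.750 − (0.99925)/(5.17200) = 2.55680

2.557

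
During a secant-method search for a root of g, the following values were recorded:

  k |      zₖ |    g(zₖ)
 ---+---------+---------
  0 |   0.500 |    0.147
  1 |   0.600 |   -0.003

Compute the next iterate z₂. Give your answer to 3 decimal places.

z₂ = 0.600 − (-0.003)·(0.600 − 0.500) / (-0.003 − 0.147)
   = 0.600 − (-0.00030)/(-0.15000) = 0.59800

0.598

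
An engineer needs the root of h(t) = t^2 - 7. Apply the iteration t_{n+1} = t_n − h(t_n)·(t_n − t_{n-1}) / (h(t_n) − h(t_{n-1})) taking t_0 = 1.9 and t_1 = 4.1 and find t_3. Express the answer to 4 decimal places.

2.6057

h(1.9) = -3.390000, h(4.1) = 9.810000
t_2 = 4.100000 − 9.810000·(4.100000 − 1.900000) / (9.810000 − (-3.390000)) = 4.100000 − (21.582000)/(13.200000) = 2.465000
h(2.465000) = -0.923775
t_3 = 2.465000 − (-0.923775)·(2.465000 − 4.100000) / (-0.923775 − 9.810000) = 2.465000 − (1.510372)/(-10.733775) = 2.605712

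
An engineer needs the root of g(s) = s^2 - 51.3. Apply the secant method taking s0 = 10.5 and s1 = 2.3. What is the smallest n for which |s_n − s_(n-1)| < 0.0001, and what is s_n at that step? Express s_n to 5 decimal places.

g(10.5) = 58.9500000, g(2.3) = -46.0100000
s2 = 2.3000000 − (-46.0100000)·(-8.2000000)/(-104.9600000) = 5.8945312;  |Δ| = 3.5945312
g(5.8945312) = -16.5545013
s3 = 5.8945312 − (-16.5545013)·(3.5945312)/(29.4554987) = 7.9147202;  |Δ| = 2.0201889
g(7.9147202) = 11.3427956
s4 = 7.9147202 − 11.3427956·(2.0201889)/(27.8972969) = 7.0933291;  |Δ| = 0.8213911
g(7.0933291) = -0.9846819
s5 = 7.0933291 − (-0.9846819)·(-0.8213911)/(-12.3274774) = 7.1589394;  |Δ| = 0.0656102
g(7.1589394) = -0.0495870
s6 = 7.1589394 − (-0.0495870)·(0.0656102)/(0.9350949) = 7.1624186;  |Δ| = 0.0034792
g(7.1624186) = 0.0002404
s7 = 7.1624186 − 0.0002404·(0.0034792)/(0.0498273) = 7.1624018;  |Δ| = 0.0000168
|s7 − s6| = 0.0000168 < 0.0001

n = 7, s_n = 7.16240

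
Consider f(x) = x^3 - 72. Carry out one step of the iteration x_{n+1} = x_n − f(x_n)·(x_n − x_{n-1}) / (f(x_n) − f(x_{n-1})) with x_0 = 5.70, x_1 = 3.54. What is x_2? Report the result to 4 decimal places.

3.9639

f(5.70) = 113.193000, f(3.54) = -27.638136
x_2 = 3.540000 − (-27.638136)·(3.540000 − 5.700000) / (-27.638136 − 113.193000) = 3.540000 − (59.698374)/(-140.831136) = 3.963900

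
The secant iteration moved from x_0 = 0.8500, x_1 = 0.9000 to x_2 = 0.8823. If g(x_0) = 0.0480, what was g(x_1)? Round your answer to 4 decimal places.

The secant line through (0.8500, 0.0480) and (0.9000, g(x_1)) crosses zero at x_2 = 0.8823.
So (0.8500, 0.0480), (0.9000, g(x_1)), (0.8823, 0) are collinear:
g(x_1) = 0.0480 · (0.9000 − 0.8823) / (0.8500 − 0.8823) = 0.0480 · (0.017700)/(-0.032300) = -0.026303

-0.0263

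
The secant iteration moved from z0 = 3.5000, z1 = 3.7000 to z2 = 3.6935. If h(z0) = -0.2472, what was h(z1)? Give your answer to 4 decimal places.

0.0083

The secant line through (3.5000, -0.2472) and (3.7000, h(z1)) crosses zero at z2 = 3.6935.
So (3.5000, -0.2472), (3.7000, h(z1)), (3.6935, 0) are collinear:
h(z1) = -0.2472 · (3.7000 − 3.6935) / (3.5000 − 3.6935) = -0.2472 · (0.006500)/(-0.193500) = 0.008304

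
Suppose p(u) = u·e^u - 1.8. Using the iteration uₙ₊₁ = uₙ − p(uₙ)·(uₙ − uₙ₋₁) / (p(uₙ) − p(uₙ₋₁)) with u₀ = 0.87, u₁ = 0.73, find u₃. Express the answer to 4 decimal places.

0.8051

p(0.87) = 0.276612, p(0.73) = -0.285191
u₂ = 0.730000 − (-0.285191)·(0.730000 − 0.870000) / (-0.285191 − 0.276612) = 0.730000 − (0.039927)/(-0.561804) = 0.801069
p(0.801069) = -0.015282
u₃ = 0.801069 − (-0.015282)·(0.801069 − 0.730000) / (-0.015282 − (-0.285191)) = 0.801069 − (-0.001086)/(0.269909) = 0.805093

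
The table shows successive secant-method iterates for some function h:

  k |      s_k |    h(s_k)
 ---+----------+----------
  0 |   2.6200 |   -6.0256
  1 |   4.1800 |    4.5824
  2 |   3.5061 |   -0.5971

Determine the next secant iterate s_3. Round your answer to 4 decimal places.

3.5838

s_3 = 3.5061 − (-0.5971)·(3.5061 − 4.1800) / (-0.5971 − 4.5824)
   = 3.5061 − (0.402386)/(-5.179500) = 3.583788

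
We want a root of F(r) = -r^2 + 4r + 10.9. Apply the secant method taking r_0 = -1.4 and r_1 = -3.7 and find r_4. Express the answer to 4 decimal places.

-1.8603

F(-1.4) = 3.340000, F(-3.7) = -17.590000
r_2 = -3.700000 − (-17.590000)·(-3.700000 − (-1.400000)) / (-17.590000 − 3.340000) = -3.700000 − (40.457000)/(-20.930000) = -1.767033
F(-1.767033) = 0.709463
r_3 = -1.767033 − 0.709463·(-1.767033 − (-3.700000)) / (0.709463 − (-17.590000)) = -1.767033 − (1.371368)/(18.299463) = -1.841973
F(-1.841973) = 0.139241
r_4 = -1.841973 − 0.139241·(-1.841973 − (-1.767033)) / (0.139241 − 0.709463) = -1.841973 − (-0.010435)/(-0.570221) = -1.860273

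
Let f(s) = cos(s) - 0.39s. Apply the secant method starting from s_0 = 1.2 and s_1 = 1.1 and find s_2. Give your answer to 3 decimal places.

f(1.2) = -0.10564, f(1.1) = 0.02460
s_2 = 1.10000 − 0.02460·(1.10000 − 1.20000) / (0.02460 − (-0.10564)) = 1.10000 − (-0.00246)/(0.13024) = 1.11889

1.119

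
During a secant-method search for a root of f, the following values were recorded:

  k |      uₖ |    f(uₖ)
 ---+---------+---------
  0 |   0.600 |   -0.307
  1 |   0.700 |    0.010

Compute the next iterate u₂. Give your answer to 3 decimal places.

0.697

u₂ = 0.700 − 0.010·(0.700 − 0.600) / (0.010 − (-0.307))
   = 0.700 − (0.00100)/(0.31700) = 0.69685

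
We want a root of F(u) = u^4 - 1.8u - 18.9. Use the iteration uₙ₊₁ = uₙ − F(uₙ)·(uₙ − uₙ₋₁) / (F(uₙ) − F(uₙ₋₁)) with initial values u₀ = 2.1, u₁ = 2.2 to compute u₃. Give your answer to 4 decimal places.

F(2.1) = -3.231900, F(2.2) = 0.565600
u₂ = 2.200000 − 0.565600·(2.200000 − 2.100000) / (0.565600 − (-3.231900)) = 2.200000 − (0.056560)/(3.797500) = 2.185106
F(2.185106) = -0.035543
u₃ = 2.185106 − (-0.035543)·(2.185106 − 2.200000) / (-0.035543 − 0.565600) = 2.185106 − (0.000529)/(-0.601143) = 2.185987

2.1860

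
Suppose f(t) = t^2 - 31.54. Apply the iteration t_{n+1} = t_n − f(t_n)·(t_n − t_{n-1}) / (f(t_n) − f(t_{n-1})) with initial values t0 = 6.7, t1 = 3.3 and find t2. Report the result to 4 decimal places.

f(6.7) = 13.350000, f(3.3) = -20.650000
t2 = 3.300000 − (-20.650000)·(3.300000 − 6.700000) / (-20.650000 − 13.350000) = 3.300000 − (70.210000)/(-34.000000) = 5.365000

5.3650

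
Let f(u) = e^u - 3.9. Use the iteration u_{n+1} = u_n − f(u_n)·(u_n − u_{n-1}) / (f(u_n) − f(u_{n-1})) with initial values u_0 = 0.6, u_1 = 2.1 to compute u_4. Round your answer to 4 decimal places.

f(0.6) = -2.077881, f(2.1) = 4.266170
u_2 = 2.100000 − 4.266170·(2.100000 − 0.600000) / (4.266170 − (-2.077881)) = 2.100000 − (6.399255)/(6.344051) = 1.091298
f(1.091298) = -0.921862
u_3 = 1.091298 − (-0.921862)·(1.091298 − 2.100000) / (-0.921862 − 4.266170) = 1.091298 − (0.929884)/(-5.188032) = 1.270535
f(1.270535) = -0.337243
u_4 = 1.270535 − (-0.337243)·(1.270535 − 1.091298) / (-0.337243 − (-0.921862)) = 1.270535 − (-0.060446)/(0.584619) = 1.373929

1.3739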